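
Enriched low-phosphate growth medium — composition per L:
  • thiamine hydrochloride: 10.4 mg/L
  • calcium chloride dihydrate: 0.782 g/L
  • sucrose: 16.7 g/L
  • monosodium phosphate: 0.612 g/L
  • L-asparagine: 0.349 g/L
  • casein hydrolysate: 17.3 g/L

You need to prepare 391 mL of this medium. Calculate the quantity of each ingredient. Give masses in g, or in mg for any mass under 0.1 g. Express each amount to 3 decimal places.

Target volume = 391 mL = 0.391 L.
thiamine hydrochloride: 10.4 mg/L × 0.391 L = 4.066 mg
calcium chloride dihydrate: 0.782 g/L × 0.391 L = 0.306 g
sucrose: 16.7 g/L × 0.391 L = 6.530 g
monosodium phosphate: 0.612 g/L × 0.391 L = 0.239 g
L-asparagine: 0.349 g/L × 0.391 L = 0.136 g
casein hydrolysate: 17.3 g/L × 0.391 L = 6.764 g

thiamine hydrochloride 4.066 mg; calcium chloride dihydrate 0.306 g; sucrose 6.530 g; monosodium phosphate 0.239 g; L-asparagine 0.136 g; casein hydrolysate 6.764 g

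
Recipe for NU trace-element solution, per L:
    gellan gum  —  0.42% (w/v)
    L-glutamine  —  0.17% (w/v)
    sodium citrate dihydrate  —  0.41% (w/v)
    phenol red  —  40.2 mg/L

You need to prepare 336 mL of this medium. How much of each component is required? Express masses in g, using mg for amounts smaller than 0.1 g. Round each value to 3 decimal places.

gellan gum 1.411 g; L-glutamine 0.571 g; sodium citrate dihydrate 1.378 g; phenol red 13.507 mg

Scale factor relative to 1 L: 0.336.
gellan gum: 0.42 g per 100 mL × 336 mL ÷ 100 = 1.411 g
L-glutamine: 0.17 g per 100 mL × 336 mL ÷ 100 = 0.571 g
sodium citrate dihydrate: 0.41 g per 100 mL × 336 mL ÷ 100 = 1.378 g
phenol red: 40.2 mg/L × 0.336 L = 13.507 mg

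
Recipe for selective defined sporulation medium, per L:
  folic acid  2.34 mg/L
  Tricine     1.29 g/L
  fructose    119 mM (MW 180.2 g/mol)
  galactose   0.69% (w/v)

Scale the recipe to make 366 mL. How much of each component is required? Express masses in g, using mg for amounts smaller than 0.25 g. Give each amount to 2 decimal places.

Scale factor relative to 1 L: 0.366.
folic acid: 2.34 mg/L × 0.366 L = 0.86 mg
Tricine: 1.29 g/L × 0.366 L = 0.47 g
fructose: 119 mmol/L × 180.2 g/mol × 0.366 L ÷ 1000 = 7.85 g
galactose: 0.69% w/v = 6.9 g/L → 6.9 × 0.366 L = 2.53 g

folic acid 0.86 mg; Tricine 0.47 g; fructose 7.85 g; galactose 2.53 g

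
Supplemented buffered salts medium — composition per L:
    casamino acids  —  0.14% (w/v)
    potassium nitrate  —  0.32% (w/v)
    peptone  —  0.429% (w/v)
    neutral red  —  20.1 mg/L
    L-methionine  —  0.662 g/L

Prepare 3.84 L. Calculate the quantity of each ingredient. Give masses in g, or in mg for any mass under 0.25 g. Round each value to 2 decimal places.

Working volume: 3.84 L.
casamino acids: 0.14% w/v = 1.4 g/L → 1.4 × 3.84 L = 5.38 g
potassium nitrate: 0.32% w/v = 3.2 g/L → 3.2 × 3.84 L = 12.29 g
peptone: 0.429 g per 100 mL × 3840 mL ÷ 100 = 16.47 g
neutral red: 20.1 mg/L × 3.84 L = 77.18 mg
L-methionine: 0.662 g/L × 3.84 L = 2.54 g

casamino acids 5.38 g; potassium nitrate 12.29 g; peptone 16.47 g; neutral red 77.18 mg; L-methionine 2.54 g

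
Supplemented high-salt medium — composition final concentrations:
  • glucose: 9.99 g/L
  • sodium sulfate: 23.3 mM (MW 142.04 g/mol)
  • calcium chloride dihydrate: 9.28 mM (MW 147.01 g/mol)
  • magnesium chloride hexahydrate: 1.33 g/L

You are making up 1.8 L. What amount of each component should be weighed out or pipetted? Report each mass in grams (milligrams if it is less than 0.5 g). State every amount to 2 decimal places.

glucose 17.98 g; sodium sulfate 5.96 g; calcium chloride dihydrate 2.46 g; magnesium chloride hexahydrate 2.39 g

Working volume: 1.8 L.
glucose: 9.99 g/L × 1.8 L = 17.98 g
sodium sulfate: 23.3 mmol/L × 142.04 g/mol × 1.8 L ÷ 1000 = 5.96 g
calcium chloride dihydrate: 9.28 mmol/L × 147.01 g/mol × 1.8 L ÷ 1000 = 2.46 g
magnesium chloride hexahydrate: 1.33 g/L × 1.8 L = 2.39 g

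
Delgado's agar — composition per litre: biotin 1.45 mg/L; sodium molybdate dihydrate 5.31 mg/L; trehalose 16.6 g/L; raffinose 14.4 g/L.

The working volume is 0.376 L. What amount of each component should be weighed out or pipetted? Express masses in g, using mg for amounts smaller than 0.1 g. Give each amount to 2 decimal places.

Working volume: 0.376 L.
biotin: 1.45 mg/L × 0.376 L = 0.55 mg
sodium molybdate dihydrate: 5.31 mg/L × 0.376 L = 2.00 mg
trehalose: 16.6 g/L × 0.376 L = 6.24 g
raffinose: 14.4 g/L × 0.376 L = 5.41 g

biotin 0.55 mg; sodium molybdate dihydrate 2.00 mg; trehalose 6.24 g; raffinose 5.41 g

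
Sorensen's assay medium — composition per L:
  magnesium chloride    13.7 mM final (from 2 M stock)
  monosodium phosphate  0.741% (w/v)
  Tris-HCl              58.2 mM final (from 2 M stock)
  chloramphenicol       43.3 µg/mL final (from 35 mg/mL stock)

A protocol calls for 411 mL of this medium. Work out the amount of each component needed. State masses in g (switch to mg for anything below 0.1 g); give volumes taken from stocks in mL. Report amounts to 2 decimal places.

magnesium chloride 2.82 mL; monosodium phosphate 3.05 g; Tris-HCl 11.96 mL; chloramphenicol 0.51 mL

Target volume = 411 mL = 0.411 L.
magnesium chloride: dilute stock: 13.7 mM × 411 mL ÷ 2000 mM = 2.82 mL
monosodium phosphate: 0.741% w/v = 7.41 g/L → 7.41 × 0.411 L = 3.05 g
Tris-HCl: C1V1 = C2V2 → 58.2 mM × 411 mL ÷ 2000 mM = 11.96 mL
chloramphenicol: V = C2·V2/C1 = 43.3 µg/mL × 411 mL ÷ 35000 µg/mL = 0.51 mL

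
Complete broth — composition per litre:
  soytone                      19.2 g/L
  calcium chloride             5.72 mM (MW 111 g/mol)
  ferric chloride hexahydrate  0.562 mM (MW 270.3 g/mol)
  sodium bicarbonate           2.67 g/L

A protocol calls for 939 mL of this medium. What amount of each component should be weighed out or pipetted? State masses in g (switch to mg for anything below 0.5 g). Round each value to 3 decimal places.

Working volume: 939 mL = 0.939 L.
soytone: 19.2 g/L × 0.939 L = 18.029 g
calcium chloride: 5.72 mmol/L × 111 g/mol × 0.939 L ÷ 1000 = 0.596 g
ferric chloride hexahydrate: 0.562 mmol/L × 270.3 mg/mmol × 0.939 L = 142.642 mg
sodium bicarbonate: 2.67 g/L × 0.939 L = 2.507 g

soytone 18.029 g; calcium chloride 0.596 g; ferric chloride hexahydrate 142.642 mg; sodium bicarbonate 2.507 g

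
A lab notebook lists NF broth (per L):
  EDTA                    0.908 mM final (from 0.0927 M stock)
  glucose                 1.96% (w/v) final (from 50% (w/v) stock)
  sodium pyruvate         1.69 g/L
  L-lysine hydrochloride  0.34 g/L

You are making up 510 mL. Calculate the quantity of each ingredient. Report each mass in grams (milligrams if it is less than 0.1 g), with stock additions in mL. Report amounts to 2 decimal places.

EDTA 5.00 mL; glucose 19.99 mL; sodium pyruvate 0.86 g; L-lysine hydrochloride 0.17 g

Target volume = 510 mL = 0.51 L.
EDTA: V = C2·V2/C1 = 0.908 mM × 510 mL ÷ 92.7 mM = 5.00 mL
glucose: V = C2·V2/C1 = 1.96% ÷ 50% × 510 mL = 19.99 mL
sodium pyruvate: 1.69 g/L × 0.51 L = 0.86 g
L-lysine hydrochloride: 0.34 g/L × 0.51 L = 0.17 g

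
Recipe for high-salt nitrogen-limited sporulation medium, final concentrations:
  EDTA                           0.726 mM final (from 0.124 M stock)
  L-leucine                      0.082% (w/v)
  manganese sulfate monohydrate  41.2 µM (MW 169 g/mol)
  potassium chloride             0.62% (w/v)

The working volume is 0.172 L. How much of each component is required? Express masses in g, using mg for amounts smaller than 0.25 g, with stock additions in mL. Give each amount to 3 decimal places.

Working volume: 0.172 L.
EDTA: V = C2·V2/C1 = 0.726 mM × 172 mL ÷ 124 mM = 1.007 mL
L-leucine: 0.082 g per 100 mL × 172 mL ÷ 100 = 0.14104 g = 141.040 mg
manganese sulfate monohydrate: 41.2 µmol/L × 169 g/mol × 0.172 L ÷ 1000 = 1.198 mg
potassium chloride: 0.62% w/v = 6.2 g/L → 6.2 × 0.172 L = 1.066 g

EDTA 1.007 mL; L-leucine 141.040 mg; manganese sulfate monohydrate 1.198 mg; potassium chloride 1.066 g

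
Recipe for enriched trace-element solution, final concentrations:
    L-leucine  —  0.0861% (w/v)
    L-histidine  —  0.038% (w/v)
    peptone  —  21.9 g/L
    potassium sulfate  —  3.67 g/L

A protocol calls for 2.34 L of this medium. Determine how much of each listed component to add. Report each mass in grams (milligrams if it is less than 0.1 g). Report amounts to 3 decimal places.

L-leucine 2.015 g; L-histidine 0.889 g; peptone 51.246 g; potassium sulfate 8.588 g

Working volume: 2.34 L.
L-leucine: 0.0861 g per 100 mL × 2340 mL ÷ 100 = 2.015 g
L-histidine: 0.038 g per 100 mL × 2340 mL ÷ 100 = 0.889 g
peptone: 21.9 g/L × 2.34 L = 51.246 g
potassium sulfate: 3.67 g/L × 2.34 L = 8.588 g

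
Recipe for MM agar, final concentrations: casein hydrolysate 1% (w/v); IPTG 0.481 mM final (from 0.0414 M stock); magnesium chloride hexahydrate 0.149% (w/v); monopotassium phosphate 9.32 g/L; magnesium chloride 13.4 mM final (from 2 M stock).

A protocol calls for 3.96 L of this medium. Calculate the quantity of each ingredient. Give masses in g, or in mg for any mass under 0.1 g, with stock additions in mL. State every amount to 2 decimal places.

Scale factor relative to 1 L: 3.96.
casein hydrolysate: 1% w/v = 10 g/L → 10 × 3.96 L = 39.60 g
IPTG: V = C2·V2/C1 = 0.481 mM × 3960 mL ÷ 41.4 mM = 46.01 mL
magnesium chloride hexahydrate: 0.149% w/v = 1.49 g/L → 1.49 × 3.96 L = 5.90 g
monopotassium phosphate: 9.32 g/L × 3.96 L = 36.91 g
magnesium chloride: C1V1 = C2V2 → 13.4 mM × 3960 mL ÷ 2000 mM = 26.53 mL

casein hydrolysate 39.60 g; IPTG 46.01 mL; magnesium chloride hexahydrate 5.90 g; monopotassium phosphate 36.91 g; magnesium chloride 26.53 mL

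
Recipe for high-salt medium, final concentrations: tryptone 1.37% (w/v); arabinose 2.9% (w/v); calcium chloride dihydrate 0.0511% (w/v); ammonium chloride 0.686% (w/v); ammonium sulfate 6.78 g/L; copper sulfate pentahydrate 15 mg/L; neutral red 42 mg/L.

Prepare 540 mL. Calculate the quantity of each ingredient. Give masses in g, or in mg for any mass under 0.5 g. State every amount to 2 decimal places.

tryptone 7.40 g; arabinose 15.66 g; calcium chloride dihydrate 275.94 mg; ammonium chloride 3.70 g; ammonium sulfate 3.66 g; copper sulfate pentahydrate 8.10 mg; neutral red 22.68 mg

Working volume: 540 mL = 0.54 L.
tryptone: 1.37 g per 100 mL × 540 mL ÷ 100 = 7.40 g
arabinose: 2.9% w/v = 29 g/L → 29 × 0.54 L = 15.66 g
calcium chloride dihydrate: 0.0511% w/v = 0.511 g/L → 0.511 × 0.54 L = 0.27594 g = 275.94 mg
ammonium chloride: 0.686% w/v = 6.86 g/L → 6.86 × 0.54 L = 3.70 g
ammonium sulfate: 6.78 g/L × 0.54 L = 3.66 g
copper sulfate pentahydrate: 15 mg/L × 0.54 L = 8.10 mg
neutral red: 42 mg/L × 0.54 L = 22.68 mg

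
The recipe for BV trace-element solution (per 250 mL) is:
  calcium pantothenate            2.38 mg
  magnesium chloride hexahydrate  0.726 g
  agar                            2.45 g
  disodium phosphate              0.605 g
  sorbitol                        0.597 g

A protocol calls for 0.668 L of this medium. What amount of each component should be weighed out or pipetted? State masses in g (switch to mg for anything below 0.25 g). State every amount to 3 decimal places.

calcium pantothenate 6.359 mg; magnesium chloride hexahydrate 1.940 g; agar 6.546 g; disodium phosphate 1.617 g; sorbitol 1.595 g

Scale factor = 668 mL / 250 mL = 2.672.
calcium pantothenate: 2.38 mg × (668 mL / 250 mL) = 6.359 mg
magnesium chloride hexahydrate: 0.726 g × (668 mL / 250 mL) = 1.940 g
agar: 2.45 g × (668 mL / 250 mL) = 6.546 g
disodium phosphate: 0.605 g × (668 mL / 250 mL) = 1.617 g
sorbitol: 0.597 g × (668 mL / 250 mL) = 1.595 g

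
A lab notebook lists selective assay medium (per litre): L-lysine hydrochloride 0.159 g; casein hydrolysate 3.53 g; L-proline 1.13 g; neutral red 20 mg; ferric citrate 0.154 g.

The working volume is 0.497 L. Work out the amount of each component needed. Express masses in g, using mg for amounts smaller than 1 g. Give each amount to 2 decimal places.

L-lysine hydrochloride 79.02 mg; casein hydrolysate 1.75 g; L-proline 561.61 mg; neutral red 9.94 mg; ferric citrate 76.54 mg

Ratio of target to recipe volume: 497 / 1000 = 0.497.
L-lysine hydrochloride: 0.159 g × (497 mL / 1000 mL) = 0.079023 g = 79.02 mg
casein hydrolysate: 3.53 g × (497 mL / 1000 mL) = 1.75 g
L-proline: 1.13 g × (497 mL / 1000 mL) = 0.56161 g = 561.61 mg
neutral red: 20 mg × (497 mL / 1000 mL) = 9.94 mg
ferric citrate: 0.154 g × (497 mL / 1000 mL) = 0.076538 g = 76.54 mg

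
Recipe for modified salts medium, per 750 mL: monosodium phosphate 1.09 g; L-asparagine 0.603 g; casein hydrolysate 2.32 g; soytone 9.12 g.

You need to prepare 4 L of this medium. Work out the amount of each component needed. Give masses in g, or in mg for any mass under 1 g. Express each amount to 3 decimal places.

monosodium phosphate 5.813 g; L-asparagine 3.216 g; casein hydrolysate 12.373 g; soytone 48.640 g

Scale factor = 4000 mL / 750 mL = 5.33333.
monosodium phosphate: 1.09 g × (4000 mL / 750 mL) = 5.813 g
L-asparagine: 0.603 g × (4000 mL / 750 mL) = 3.216 g
casein hydrolysate: 2.32 g × (4000 mL / 750 mL) = 12.373 g
soytone: 9.12 g × (4000 mL / 750 mL) = 48.640 g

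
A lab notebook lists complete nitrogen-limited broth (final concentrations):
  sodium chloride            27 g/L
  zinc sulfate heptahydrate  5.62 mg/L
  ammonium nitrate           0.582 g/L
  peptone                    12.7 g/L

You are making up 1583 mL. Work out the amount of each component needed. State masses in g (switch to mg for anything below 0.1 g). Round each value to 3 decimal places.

sodium chloride 42.741 g; zinc sulfate heptahydrate 8.896 mg; ammonium nitrate 0.921 g; peptone 20.104 g

Target volume = 1583 mL = 1.583 L.
sodium chloride: 27 g/L × 1.583 L = 42.741 g
zinc sulfate heptahydrate: 5.62 mg/L × 1.583 L = 8.896 mg
ammonium nitrate: 0.582 g/L × 1.583 L = 0.921 g
peptone: 12.7 g/L × 1.583 L = 20.104 g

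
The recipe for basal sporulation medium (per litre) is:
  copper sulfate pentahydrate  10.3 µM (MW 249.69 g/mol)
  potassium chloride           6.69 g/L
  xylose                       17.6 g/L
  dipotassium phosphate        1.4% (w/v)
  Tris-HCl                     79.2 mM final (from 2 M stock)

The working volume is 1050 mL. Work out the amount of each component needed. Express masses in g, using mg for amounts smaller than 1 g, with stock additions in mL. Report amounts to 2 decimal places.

Working volume: 1050 mL = 1.05 L.
copper sulfate pentahydrate: 10.3 µmol/L × 249.69 g/mol × 1.05 L ÷ 1000 = 2.70 mg
potassium chloride: 6.69 g/L × 1.05 L = 7.02 g
xylose: 17.6 g/L × 1.05 L = 18.48 g
dipotassium phosphate: 1.4 g per 100 mL × 1050 mL ÷ 100 = 14.70 g
Tris-HCl: dilute stock: 79.2 mM × 1050 mL ÷ 2000 mM = 41.58 mL

copper sulfate pentahydrate 2.70 mg; potassium chloride 7.02 g; xylose 18.48 g; dipotassium phosphate 14.70 g; Tris-HCl 41.58 mL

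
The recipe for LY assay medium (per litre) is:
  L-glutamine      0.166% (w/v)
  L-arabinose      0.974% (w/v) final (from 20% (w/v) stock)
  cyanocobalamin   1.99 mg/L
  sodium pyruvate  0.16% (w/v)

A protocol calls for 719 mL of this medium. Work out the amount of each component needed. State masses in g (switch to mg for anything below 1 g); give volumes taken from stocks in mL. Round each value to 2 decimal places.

Scale factor relative to 1 L: 0.719.
L-glutamine: 0.166% w/v = 1.66 g/L → 1.66 × 0.719 L = 1.19 g
L-arabinose: dilute stock: 0.974% ÷ 20% × 719 mL = 35.02 mL
cyanocobalamin: 1.99 mg/L × 0.719 L = 1.43 mg
sodium pyruvate: 0.16% w/v = 1.6 g/L → 1.6 × 0.719 L = 1.15 g

L-glutamine 1.19 g; L-arabinose 35.02 mL; cyanocobalamin 1.43 mg; sodium pyruvate 1.15 g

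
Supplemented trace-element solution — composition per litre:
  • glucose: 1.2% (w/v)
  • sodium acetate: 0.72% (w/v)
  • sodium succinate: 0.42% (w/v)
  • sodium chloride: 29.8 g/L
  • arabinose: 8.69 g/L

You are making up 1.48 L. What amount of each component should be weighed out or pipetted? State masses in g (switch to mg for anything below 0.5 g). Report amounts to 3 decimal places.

Working volume: 1.48 L.
glucose: 1.2 g per 100 mL × 1480 mL ÷ 100 = 17.760 g
sodium acetate: 0.72 g per 100 mL × 1480 mL ÷ 100 = 10.656 g
sodium succinate: 0.42% w/v = 4.2 g/L → 4.2 × 1.48 L = 6.216 g
sodium chloride: 29.8 g/L × 1.48 L = 44.104 g
arabinose: 8.69 g/L × 1.48 L = 12.861 g

glucose 17.760 g; sodium acetate 10.656 g; sodium succinate 6.216 g; sodium chloride 44.104 g; arabinose 12.861 g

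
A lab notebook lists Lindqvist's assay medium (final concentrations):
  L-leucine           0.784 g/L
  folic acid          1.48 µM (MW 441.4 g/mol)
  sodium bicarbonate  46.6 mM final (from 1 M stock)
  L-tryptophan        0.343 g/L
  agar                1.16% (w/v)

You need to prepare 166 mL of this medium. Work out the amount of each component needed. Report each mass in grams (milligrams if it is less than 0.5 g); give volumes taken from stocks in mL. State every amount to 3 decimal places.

Working volume: 166 mL = 0.166 L.
L-leucine: 0.784 g/L × 0.166 L = 0.130144 g = 130.144 mg
folic acid: 1.48 µmol/L × 441.4 g/mol × 0.166 L ÷ 1000 = 0.108 mg
sodium bicarbonate: V = C2·V2/C1 = 46.6 mM × 166 mL ÷ 1000 mM = 7.736 mL
L-tryptophan: 0.343 g/L × 0.166 L = 0.056938 g = 56.938 mg
agar: 1.16% w/v = 11.6 g/L → 11.6 × 0.166 L = 1.926 g

L-leucine 130.144 mg; folic acid 0.108 mg; sodium bicarbonate 7.736 mL; L-tryptophan 56.938 mg; agar 1.926 g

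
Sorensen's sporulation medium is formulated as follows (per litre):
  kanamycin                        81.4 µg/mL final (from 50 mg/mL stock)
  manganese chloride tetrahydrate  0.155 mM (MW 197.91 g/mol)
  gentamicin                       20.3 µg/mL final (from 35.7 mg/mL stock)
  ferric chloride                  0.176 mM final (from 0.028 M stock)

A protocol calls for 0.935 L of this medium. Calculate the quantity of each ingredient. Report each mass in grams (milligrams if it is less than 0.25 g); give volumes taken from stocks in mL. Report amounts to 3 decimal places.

Scale factor relative to 1 L: 0.935.
kanamycin: C1V1 = C2V2 → 81.4 µg/mL × 935 mL ÷ 50000 µg/mL = 1.522 mL
manganese chloride tetrahydrate: 0.155 mmol/L × 197.91 mg/mmol × 0.935 L = 28.682 mg
gentamicin: dilute stock: 20.3 µg/mL × 935 mL ÷ 35700 µg/mL = 0.532 mL
ferric chloride: V = C2·V2/C1 = 0.176 mM × 935 mL ÷ 28 mM = 5.877 mL

kanamycin 1.522 mL; manganese chloride tetrahydrate 28.682 mg; gentamicin 0.532 mL; ferric chloride 5.877 mL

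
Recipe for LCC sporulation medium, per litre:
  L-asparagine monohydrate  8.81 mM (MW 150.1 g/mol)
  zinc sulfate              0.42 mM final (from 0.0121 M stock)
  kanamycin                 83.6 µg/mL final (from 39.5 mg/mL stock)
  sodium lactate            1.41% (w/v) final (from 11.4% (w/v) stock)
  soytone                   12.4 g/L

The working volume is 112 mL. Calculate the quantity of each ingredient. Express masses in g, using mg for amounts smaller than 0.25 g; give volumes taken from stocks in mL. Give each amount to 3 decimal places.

L-asparagine monohydrate 148.107 mg; zinc sulfate 3.888 mL; kanamycin 0.237 mL; sodium lactate 13.853 mL; soytone 1.389 g

Scale factor relative to 1 L: 0.112.
L-asparagine monohydrate: 8.81 mmol/L × 150.1 mg/mmol × 0.112 L = 148.107 mg
zinc sulfate: dilute stock: 0.42 mM × 112 mL ÷ 12.1 mM = 3.888 mL
kanamycin: dilute stock: 83.6 µg/mL × 112 mL ÷ 39500 µg/mL = 0.237 mL
sodium lactate: dilute stock: 1.41% ÷ 11.4% × 112 mL = 13.853 mL
soytone: 12.4 g/L × 0.112 L = 1.389 g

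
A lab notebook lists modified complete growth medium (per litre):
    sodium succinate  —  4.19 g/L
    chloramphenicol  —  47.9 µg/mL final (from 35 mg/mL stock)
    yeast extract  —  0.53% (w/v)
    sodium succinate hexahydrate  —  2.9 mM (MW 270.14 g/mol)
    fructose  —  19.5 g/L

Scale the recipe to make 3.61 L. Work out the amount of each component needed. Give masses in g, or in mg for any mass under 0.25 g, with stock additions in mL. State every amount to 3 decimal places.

Scale factor relative to 1 L: 3.61.
sodium succinate: 4.19 g/L × 3.61 L = 15.126 g
chloramphenicol: C1V1 = C2V2 → 47.9 µg/mL × 3610 mL ÷ 35000 µg/mL = 4.941 mL
yeast extract: 0.53 g per 100 mL × 3610 mL ÷ 100 = 19.133 g
sodium succinate hexahydrate: 2.9 mmol/L × 270.14 g/mol × 3.61 L ÷ 1000 = 2.828 g
fructose: 19.5 g/L × 3.61 L = 70.395 g

sodium succinate 15.126 g; chloramphenicol 4.941 mL; yeast extract 19.133 g; sodium succinate hexahydrate 2.828 g; fructose 70.395 g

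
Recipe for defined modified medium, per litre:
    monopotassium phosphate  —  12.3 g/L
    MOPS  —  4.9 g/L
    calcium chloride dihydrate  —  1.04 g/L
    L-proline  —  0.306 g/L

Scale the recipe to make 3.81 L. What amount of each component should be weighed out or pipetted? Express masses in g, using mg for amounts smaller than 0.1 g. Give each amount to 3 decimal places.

monopotassium phosphate 46.863 g; MOPS 18.669 g; calcium chloride dihydrate 3.962 g; L-proline 1.166 g

Scale factor relative to 1 L: 3.81.
monopotassium phosphate: 12.3 g/L × 3.81 L = 46.863 g
MOPS: 4.9 g/L × 3.81 L = 18.669 g
calcium chloride dihydrate: 1.04 g/L × 3.81 L = 3.962 g
L-proline: 0.306 g/L × 3.81 L = 1.166 g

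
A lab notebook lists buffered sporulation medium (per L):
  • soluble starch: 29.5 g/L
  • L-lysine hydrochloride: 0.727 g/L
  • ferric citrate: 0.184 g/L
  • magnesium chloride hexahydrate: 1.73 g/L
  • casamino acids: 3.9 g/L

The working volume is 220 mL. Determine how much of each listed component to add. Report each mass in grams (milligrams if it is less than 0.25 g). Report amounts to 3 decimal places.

Target volume = 220 mL = 0.22 L.
soluble starch: 29.5 g/L × 0.22 L = 6.490 g
L-lysine hydrochloride: 0.727 g/L × 0.22 L = 0.15994 g = 159.940 mg
ferric citrate: 0.184 g/L × 0.22 L = 0.04048 g = 40.480 mg
magnesium chloride hexahydrate: 1.73 g/L × 0.22 L = 0.381 g
casamino acids: 3.9 g/L × 0.22 L = 0.858 g

soluble starch 6.490 g; L-lysine hydrochloride 159.940 mg; ferric citrate 40.480 mg; magnesium chloride hexahydrate 0.381 g; casamino acids 0.858 g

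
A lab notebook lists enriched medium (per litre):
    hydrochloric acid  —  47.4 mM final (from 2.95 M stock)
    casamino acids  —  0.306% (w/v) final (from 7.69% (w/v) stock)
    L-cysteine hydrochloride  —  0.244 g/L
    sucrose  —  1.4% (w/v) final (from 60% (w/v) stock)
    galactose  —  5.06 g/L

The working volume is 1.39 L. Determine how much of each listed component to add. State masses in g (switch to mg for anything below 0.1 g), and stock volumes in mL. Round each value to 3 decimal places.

Working volume: 1.39 L.
hydrochloric acid: C1V1 = C2V2 → 47.4 mM × 1390 mL ÷ 2950 mM = 22.334 mL
casamino acids: dilute stock: 0.306% ÷ 7.69% × 1390 mL = 55.311 mL
L-cysteine hydrochloride: 0.244 g/L × 1.39 L = 0.339 g
sucrose: V = C2·V2/C1 = 1.4% ÷ 60% × 1390 mL = 32.433 mL
galactose: 5.06 g/L × 1.39 L = 7.033 g

hydrochloric acid 22.334 mL; casamino acids 55.311 mL; L-cysteine hydrochloride 0.339 g; sucrose 32.433 mL; galactose 7.033 g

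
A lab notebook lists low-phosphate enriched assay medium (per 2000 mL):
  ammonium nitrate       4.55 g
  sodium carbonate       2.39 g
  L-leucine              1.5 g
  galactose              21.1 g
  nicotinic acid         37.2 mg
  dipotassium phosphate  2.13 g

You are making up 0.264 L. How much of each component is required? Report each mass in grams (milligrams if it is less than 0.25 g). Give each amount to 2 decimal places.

ammonium nitrate 0.60 g; sodium carbonate 0.32 g; L-leucine 198.00 mg; galactose 2.79 g; nicotinic acid 4.91 mg; dipotassium phosphate 0.28 g

Ratio of target to recipe volume: 264 / 2000 = 0.132.
ammonium nitrate: 4.55 g × (264 mL / 2000 mL) = 0.60 g
sodium carbonate: 2.39 g × (264 mL / 2000 mL) = 0.32 g
L-leucine: 1.5 g × (264 mL / 2000 mL) = 0.198 g = 198.00 mg
galactose: 21.1 g × (264 mL / 2000 mL) = 2.79 g
nicotinic acid: 37.2 mg × (264 mL / 2000 mL) = 4.91 mg
dipotassium phosphate: 2.13 g × (264 mL / 2000 mL) = 0.28 g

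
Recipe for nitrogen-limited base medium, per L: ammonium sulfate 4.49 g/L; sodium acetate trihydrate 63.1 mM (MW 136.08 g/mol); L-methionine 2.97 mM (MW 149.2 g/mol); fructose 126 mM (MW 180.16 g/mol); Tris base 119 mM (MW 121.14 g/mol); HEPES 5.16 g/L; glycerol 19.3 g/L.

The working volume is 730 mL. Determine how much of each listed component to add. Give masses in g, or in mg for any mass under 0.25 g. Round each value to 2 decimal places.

ammonium sulfate 3.28 g; sodium acetate trihydrate 6.27 g; L-methionine 0.32 g; fructose 16.57 g; Tris base 10.52 g; HEPES 3.77 g; glycerol 14.09 g

Scale factor relative to 1 L: 0.73.
ammonium sulfate: 4.49 g/L × 0.73 L = 3.28 g
sodium acetate trihydrate: 63.1 mmol/L × 136.08 g/mol × 0.73 L ÷ 1000 = 6.27 g
L-methionine: 2.97 mmol/L × 149.2 g/mol × 0.73 L ÷ 1000 = 0.32 g
fructose: 126 mmol/L × 180.16 g/mol × 0.73 L ÷ 1000 = 16.57 g
Tris base: 119 mmol/L × 121.14 g/mol × 0.73 L ÷ 1000 = 10.52 g
HEPES: 5.16 g/L × 0.73 L = 3.77 g
glycerol: 19.3 g/L × 0.73 L = 14.09 g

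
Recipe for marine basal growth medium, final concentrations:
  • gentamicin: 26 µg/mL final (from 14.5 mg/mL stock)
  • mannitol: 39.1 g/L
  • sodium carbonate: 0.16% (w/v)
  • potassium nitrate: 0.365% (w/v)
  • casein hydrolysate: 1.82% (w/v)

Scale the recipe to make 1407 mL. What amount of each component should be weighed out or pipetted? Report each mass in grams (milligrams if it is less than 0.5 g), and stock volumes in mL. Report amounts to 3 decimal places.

Target volume = 1407 mL = 1.407 L.
gentamicin: C1V1 = C2V2 → 26 µg/mL × 1407 mL ÷ 14500 µg/mL = 2.523 mL
mannitol: 39.1 g/L × 1.407 L = 55.014 g
sodium carbonate: 0.16 g per 100 mL × 1407 mL ÷ 100 = 2.251 g
potassium nitrate: 0.365% w/v = 3.65 g/L → 3.65 × 1.407 L = 5.136 g
casein hydrolysate: 1.82 g per 100 mL × 1407 mL ÷ 100 = 25.607 g

gentamicin 2.523 mL; mannitol 55.014 g; sodium carbonate 2.251 g; potassium nitrate 5.136 g; casein hydrolysate 25.607 g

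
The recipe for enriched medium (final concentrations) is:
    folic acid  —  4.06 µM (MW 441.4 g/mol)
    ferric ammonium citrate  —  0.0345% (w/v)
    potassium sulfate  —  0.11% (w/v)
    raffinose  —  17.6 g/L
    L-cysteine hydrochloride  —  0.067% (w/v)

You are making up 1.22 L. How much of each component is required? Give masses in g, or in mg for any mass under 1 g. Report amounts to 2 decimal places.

folic acid 2.19 mg; ferric ammonium citrate 420.90 mg; potassium sulfate 1.34 g; raffinose 21.47 g; L-cysteine hydrochloride 817.40 mg

Scale factor relative to 1 L: 1.22.
folic acid: 4.06 µmol/L × 441.4 g/mol × 1.22 L ÷ 1000 = 2.19 mg
ferric ammonium citrate: 0.0345 g per 100 mL × 1220 mL ÷ 100 = 0.4209 g = 420.90 mg
potassium sulfate: 0.11% w/v = 1.1 g/L → 1.1 × 1.22 L = 1.34 g
raffinose: 17.6 g/L × 1.22 L = 21.47 g
L-cysteine hydrochloride: 0.067% w/v = 0.67 g/L → 0.67 × 1.22 L = 0.8174 g = 817.40 mg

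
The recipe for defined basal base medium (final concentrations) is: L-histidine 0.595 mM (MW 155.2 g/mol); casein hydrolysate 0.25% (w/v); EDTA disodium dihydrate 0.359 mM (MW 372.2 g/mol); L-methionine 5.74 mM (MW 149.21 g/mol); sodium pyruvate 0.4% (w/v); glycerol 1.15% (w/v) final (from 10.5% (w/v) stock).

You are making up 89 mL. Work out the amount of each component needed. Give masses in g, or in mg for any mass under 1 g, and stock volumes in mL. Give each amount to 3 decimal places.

Working volume: 89 mL = 0.089 L.
L-histidine: 0.595 mmol/L × 155.2 mg/mmol × 0.089 L = 8.219 mg
casein hydrolysate: 0.25 g per 100 mL × 89 mL ÷ 100 = 0.2225 g = 222.500 mg
EDTA disodium dihydrate: 0.359 mmol/L × 372.2 mg/mmol × 0.089 L = 11.892 mg
L-methionine: 5.74 mmol/L × 149.21 mg/mmol × 0.089 L = 76.225 mg
sodium pyruvate: 0.4 g per 100 mL × 89 mL ÷ 100 = 0.356 g = 356.000 mg
glycerol: dilute stock: 1.15% ÷ 10.5% × 89 mL = 9.748 mL

L-histidine 8.219 mg; casein hydrolysate 222.500 mg; EDTA disodium dihydrate 11.892 mg; L-methionine 76.225 mg; sodium pyruvate 356.000 mg; glycerol 9.748 mL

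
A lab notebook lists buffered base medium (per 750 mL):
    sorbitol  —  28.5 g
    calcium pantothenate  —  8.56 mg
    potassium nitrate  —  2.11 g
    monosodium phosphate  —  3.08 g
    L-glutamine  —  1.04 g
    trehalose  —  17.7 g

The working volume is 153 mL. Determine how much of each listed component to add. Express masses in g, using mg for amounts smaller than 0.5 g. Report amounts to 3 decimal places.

Ratio of target to recipe volume: 153 / 750 = 0.204.
sorbitol: 28.5 g × (153 mL / 750 mL) = 5.814 g
calcium pantothenate: 8.56 mg × (153 mL / 750 mL) = 1.746 mg
potassium nitrate: 2.11 g × (153 mL / 750 mL) = 0.43044 g = 430.440 mg
monosodium phosphate: 3.08 g × (153 mL / 750 mL) = 0.628 g
L-glutamine: 1.04 g × (153 mL / 750 mL) = 0.21216 g = 212.160 mg
trehalose: 17.7 g × (153 mL / 750 mL) = 3.611 g

sorbitol 5.814 g; calcium pantothenate 1.746 mg; potassium nitrate 430.440 mg; monosodium phosphate 0.628 g; L-glutamine 212.160 mg; trehalose 3.611 g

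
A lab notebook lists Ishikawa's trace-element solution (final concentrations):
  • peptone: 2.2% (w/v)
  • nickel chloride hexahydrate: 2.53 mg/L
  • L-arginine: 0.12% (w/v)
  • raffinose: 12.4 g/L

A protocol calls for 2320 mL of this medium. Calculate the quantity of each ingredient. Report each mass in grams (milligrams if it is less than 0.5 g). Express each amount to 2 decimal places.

Working volume: 2320 mL = 2.32 L.
peptone: 2.2 g per 100 mL × 2320 mL ÷ 100 = 51.04 g
nickel chloride hexahydrate: 2.53 mg/L × 2.32 L = 5.87 mg
L-arginine: 0.12% w/v = 1.2 g/L → 1.2 × 2.32 L = 2.78 g
raffinose: 12.4 g/L × 2.32 L = 28.77 g

peptone 51.04 g; nickel chloride hexahydrate 5.87 mg; L-arginine 2.78 g; raffinose 28.77 g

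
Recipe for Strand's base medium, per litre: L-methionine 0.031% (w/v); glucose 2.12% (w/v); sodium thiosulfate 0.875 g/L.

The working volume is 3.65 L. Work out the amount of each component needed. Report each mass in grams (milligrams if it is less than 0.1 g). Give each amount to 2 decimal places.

Scale factor relative to 1 L: 3.65.
L-methionine: 0.031% w/v = 0.31 g/L → 0.31 × 3.65 L = 1.13 g
glucose: 2.12 g per 100 mL × 3650 mL ÷ 100 = 77.38 g
sodium thiosulfate: 0.875 g/L × 3.65 L = 3.19 g

L-methionine 1.13 g; glucose 77.38 g; sodium thiosulfate 3.19 g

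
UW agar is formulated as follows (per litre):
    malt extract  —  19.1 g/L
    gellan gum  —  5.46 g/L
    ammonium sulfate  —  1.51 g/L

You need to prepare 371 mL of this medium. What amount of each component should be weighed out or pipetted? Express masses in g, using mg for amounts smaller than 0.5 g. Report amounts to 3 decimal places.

Target volume = 371 mL = 0.371 L.
malt extract: 19.1 g/L × 0.371 L = 7.086 g
gellan gum: 5.46 g/L × 0.371 L = 2.026 g
ammonium sulfate: 1.51 g/L × 0.371 L = 0.560 g

malt extract 7.086 g; gellan gum 2.026 g; ammonium sulfate 0.560 g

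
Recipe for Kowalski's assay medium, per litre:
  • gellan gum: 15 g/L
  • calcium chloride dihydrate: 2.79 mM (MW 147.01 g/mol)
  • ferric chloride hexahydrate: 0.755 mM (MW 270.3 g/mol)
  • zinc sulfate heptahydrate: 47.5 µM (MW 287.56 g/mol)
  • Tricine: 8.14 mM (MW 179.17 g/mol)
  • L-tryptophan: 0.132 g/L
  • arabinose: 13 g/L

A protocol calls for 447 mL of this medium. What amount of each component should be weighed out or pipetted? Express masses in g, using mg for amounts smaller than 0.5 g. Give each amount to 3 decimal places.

gellan gum 6.705 g; calcium chloride dihydrate 183.341 mg; ferric chloride hexahydrate 91.222 mg; zinc sulfate heptahydrate 6.106 mg; Tricine 0.652 g; L-tryptophan 59.004 mg; arabinose 5.811 g

Working volume: 447 mL = 0.447 L.
gellan gum: 15 g/L × 0.447 L = 6.705 g
calcium chloride dihydrate: 2.79 mmol/L × 147.01 mg/mmol × 0.447 L = 183.341 mg
ferric chloride hexahydrate: 0.755 mmol/L × 270.3 mg/mmol × 0.447 L = 91.222 mg
zinc sulfate heptahydrate: 47.5 µmol/L × 287.56 g/mol × 0.447 L ÷ 1000 = 6.106 mg
Tricine: 8.14 mmol/L × 179.17 g/mol × 0.447 L ÷ 1000 = 0.652 g
L-tryptophan: 0.132 g/L × 0.447 L = 0.059004 g = 59.004 mg
arabinose: 13 g/L × 0.447 L = 5.811 g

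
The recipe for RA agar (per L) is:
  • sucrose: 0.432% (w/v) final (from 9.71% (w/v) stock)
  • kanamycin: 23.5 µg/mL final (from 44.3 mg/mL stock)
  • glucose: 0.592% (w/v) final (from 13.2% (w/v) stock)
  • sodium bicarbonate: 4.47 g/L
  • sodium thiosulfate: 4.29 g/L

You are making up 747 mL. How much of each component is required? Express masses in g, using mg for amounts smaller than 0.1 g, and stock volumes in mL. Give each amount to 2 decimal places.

Target volume = 747 mL = 0.747 L.
sucrose: C1V1 = C2V2 → 0.432% ÷ 9.71% × 747 mL = 33.23 mL
kanamycin: dilute stock: 23.5 µg/mL × 747 mL ÷ 44300 µg/mL = 0.40 mL
glucose: V = C2·V2/C1 = 0.592% ÷ 13.2% × 747 mL = 33.50 mL
sodium bicarbonate: 4.47 g/L × 0.747 L = 3.34 g
sodium thiosulfate: 4.29 g/L × 0.747 L = 3.20 g

sucrose 33.23 mL; kanamycin 0.40 mL; glucose 33.50 mL; sodium bicarbonate 3.34 g; sodium thiosulfate 3.20 g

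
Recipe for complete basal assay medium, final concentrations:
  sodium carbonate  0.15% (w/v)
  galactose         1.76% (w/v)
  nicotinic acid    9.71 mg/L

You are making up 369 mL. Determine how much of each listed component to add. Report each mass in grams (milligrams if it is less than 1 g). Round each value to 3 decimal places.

Scale factor relative to 1 L: 0.369.
sodium carbonate: 0.15% w/v = 1.5 g/L → 1.5 × 0.369 L = 0.5535 g = 553.500 mg
galactose: 1.76% w/v = 17.6 g/L → 17.6 × 0.369 L = 6.494 g
nicotinic acid: 9.71 mg/L × 0.369 L = 3.583 mg

sodium carbonate 553.500 mg; galactose 6.494 g; nicotinic acid 3.583 mg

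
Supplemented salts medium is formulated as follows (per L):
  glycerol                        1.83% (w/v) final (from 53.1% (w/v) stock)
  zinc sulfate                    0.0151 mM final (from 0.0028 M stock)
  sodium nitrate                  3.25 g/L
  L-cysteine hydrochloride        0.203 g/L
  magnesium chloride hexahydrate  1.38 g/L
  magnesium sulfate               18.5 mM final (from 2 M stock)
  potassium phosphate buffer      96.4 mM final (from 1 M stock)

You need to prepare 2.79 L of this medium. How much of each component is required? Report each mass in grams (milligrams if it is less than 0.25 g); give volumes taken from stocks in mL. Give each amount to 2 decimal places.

Scale factor relative to 1 L: 2.79.
glycerol: C1V1 = C2V2 → 1.83% ÷ 53.1% × 2790 mL = 96.15 mL
zinc sulfate: C1V1 = C2V2 → 0.0151 mM × 2790 mL ÷ 2.8 mM = 15.05 mL
sodium nitrate: 3.25 g/L × 2.79 L = 9.07 g
L-cysteine hydrochloride: 0.203 g/L × 2.79 L = 0.57 g
magnesium chloride hexahydrate: 1.38 g/L × 2.79 L = 3.85 g
magnesium sulfate: dilute stock: 18.5 mM × 2790 mL ÷ 2000 mM = 25.81 mL
potassium phosphate buffer: V = C2·V2/C1 = 96.4 mM × 2790 mL ÷ 1000 mM = 268.96 mL

glycerol 96.15 mL; zinc sulfate 15.05 mL; sodium nitrate 9.07 g; L-cysteine hydrochloride 0.57 g; magnesium chloride hexahydrate 3.85 g; magnesium sulfate 25.81 mL; potassium phosphate buffer 268.96 mL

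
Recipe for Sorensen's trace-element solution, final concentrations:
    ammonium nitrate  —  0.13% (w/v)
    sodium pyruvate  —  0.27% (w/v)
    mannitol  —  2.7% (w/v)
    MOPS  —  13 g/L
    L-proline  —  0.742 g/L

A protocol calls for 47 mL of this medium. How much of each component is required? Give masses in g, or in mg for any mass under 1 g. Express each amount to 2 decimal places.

ammonium nitrate 61.10 mg; sodium pyruvate 126.90 mg; mannitol 1.27 g; MOPS 611.00 mg; L-proline 34.87 mg

Scale factor relative to 1 L: 0.047.
ammonium nitrate: 0.13 g per 100 mL × 47 mL ÷ 100 = 0.0611 g = 61.10 mg
sodium pyruvate: 0.27 g per 100 mL × 47 mL ÷ 100 = 0.1269 g = 126.90 mg
mannitol: 2.7 g per 100 mL × 47 mL ÷ 100 = 1.27 g
MOPS: 13 g/L × 0.047 L = 0.611 g = 611.00 mg
L-proline: 0.742 g/L × 0.047 L = 0.034874 g = 34.87 mg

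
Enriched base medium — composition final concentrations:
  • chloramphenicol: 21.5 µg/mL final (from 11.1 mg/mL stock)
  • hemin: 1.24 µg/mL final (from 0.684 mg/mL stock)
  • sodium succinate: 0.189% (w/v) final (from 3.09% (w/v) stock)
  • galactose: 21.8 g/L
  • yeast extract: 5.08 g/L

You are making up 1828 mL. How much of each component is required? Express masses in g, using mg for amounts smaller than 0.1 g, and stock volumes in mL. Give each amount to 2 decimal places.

chloramphenicol 3.54 mL; hemin 3.31 mL; sodium succinate 111.81 mL; galactose 39.85 g; yeast extract 9.29 g

Target volume = 1828 mL = 1.828 L.
chloramphenicol: V = C2·V2/C1 = 21.5 µg/mL × 1828 mL ÷ 11100 µg/mL = 3.54 mL
hemin: dilute stock: 1.24 µg/mL × 1828 mL ÷ 684 µg/mL = 3.31 mL
sodium succinate: dilute stock: 0.189% ÷ 3.09% × 1828 mL = 111.81 mL
galactose: 21.8 g/L × 1.828 L = 39.85 g
yeast extract: 5.08 g/L × 1.828 L = 9.29 g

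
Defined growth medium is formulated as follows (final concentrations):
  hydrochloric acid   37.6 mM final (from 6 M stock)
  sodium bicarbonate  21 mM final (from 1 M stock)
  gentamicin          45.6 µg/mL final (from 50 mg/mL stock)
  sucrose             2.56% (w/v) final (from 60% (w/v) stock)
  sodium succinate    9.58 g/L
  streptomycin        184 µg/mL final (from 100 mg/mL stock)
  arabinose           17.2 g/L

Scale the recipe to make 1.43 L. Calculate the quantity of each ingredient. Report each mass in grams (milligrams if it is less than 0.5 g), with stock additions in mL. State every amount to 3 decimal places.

hydrochloric acid 8.961 mL; sodium bicarbonate 30.030 mL; gentamicin 1.304 mL; sucrose 61.013 mL; sodium succinate 13.699 g; streptomycin 2.631 mL; arabinose 24.596 g

Working volume: 1.43 L.
hydrochloric acid: C1V1 = C2V2 → 37.6 mM × 1430 mL ÷ 6000 mM = 8.961 mL
sodium bicarbonate: C1V1 = C2V2 → 21 mM × 1430 mL ÷ 1000 mM = 30.030 mL
gentamicin: dilute stock: 45.6 µg/mL × 1430 mL ÷ 50000 µg/mL = 1.304 mL
sucrose: V = C2·V2/C1 = 2.56% ÷ 60% × 1430 mL = 61.013 mL
sodium succinate: 9.58 g/L × 1.43 L = 13.699 g
streptomycin: C1V1 = C2V2 → 184 µg/mL × 1430 mL ÷ 100000 µg/mL = 2.631 mL
arabinose: 17.2 g/L × 1.43 L = 24.596 g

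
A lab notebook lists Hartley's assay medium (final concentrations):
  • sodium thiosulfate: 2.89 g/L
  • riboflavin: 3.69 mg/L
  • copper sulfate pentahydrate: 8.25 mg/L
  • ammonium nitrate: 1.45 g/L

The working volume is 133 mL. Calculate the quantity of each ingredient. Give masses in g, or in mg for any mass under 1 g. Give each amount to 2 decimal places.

sodium thiosulfate 384.37 mg; riboflavin 0.49 mg; copper sulfate pentahydrate 1.10 mg; ammonium nitrate 192.85 mg

Target volume = 133 mL = 0.133 L.
sodium thiosulfate: 2.89 g/L × 0.133 L = 0.38437 g = 384.37 mg
riboflavin: 3.69 mg/L × 0.133 L = 0.49 mg
copper sulfate pentahydrate: 8.25 mg/L × 0.133 L = 1.10 mg
ammonium nitrate: 1.45 g/L × 0.133 L = 0.19285 g = 192.85 mg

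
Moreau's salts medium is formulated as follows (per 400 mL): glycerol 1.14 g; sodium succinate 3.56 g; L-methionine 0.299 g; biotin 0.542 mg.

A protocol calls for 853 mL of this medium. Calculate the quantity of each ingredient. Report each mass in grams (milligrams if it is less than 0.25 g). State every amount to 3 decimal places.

glycerol 2.431 g; sodium succinate 7.592 g; L-methionine 0.638 g; biotin 1.156 mg

Scale factor = 853 mL / 400 mL = 2.1325.
glycerol: 1.14 g × (853 mL / 400 mL) = 2.431 g
sodium succinate: 3.56 g × (853 mL / 400 mL) = 7.592 g
L-methionine: 0.299 g × (853 mL / 400 mL) = 0.638 g
biotin: 0.542 mg × (853 mL / 400 mL) = 1.156 mg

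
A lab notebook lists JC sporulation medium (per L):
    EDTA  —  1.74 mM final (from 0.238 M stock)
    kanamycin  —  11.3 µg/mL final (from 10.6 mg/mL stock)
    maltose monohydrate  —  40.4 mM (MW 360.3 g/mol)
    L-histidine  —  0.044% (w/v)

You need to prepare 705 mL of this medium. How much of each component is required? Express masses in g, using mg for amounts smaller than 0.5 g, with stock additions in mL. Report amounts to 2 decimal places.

EDTA 5.15 mL; kanamycin 0.75 mL; maltose monohydrate 10.26 g; L-histidine 310.20 mg

Scale factor relative to 1 L: 0.705.
EDTA: dilute stock: 1.74 mM × 705 mL ÷ 238 mM = 5.15 mL
kanamycin: V = C2·V2/C1 = 11.3 µg/mL × 705 mL ÷ 10600 µg/mL = 0.75 mL
maltose monohydrate: 40.4 mmol/L × 360.3 g/mol × 0.705 L ÷ 1000 = 10.26 g
L-histidine: 0.044 g per 100 mL × 705 mL ÷ 100 = 0.3102 g = 310.20 mg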